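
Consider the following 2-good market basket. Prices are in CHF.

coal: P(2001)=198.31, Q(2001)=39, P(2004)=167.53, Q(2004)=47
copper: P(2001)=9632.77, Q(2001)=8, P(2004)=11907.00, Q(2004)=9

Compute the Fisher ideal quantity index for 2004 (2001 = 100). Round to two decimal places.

113.12

Laspeyres component (base-period weights):
ΣP(2001)Q(2004) = 198.31×47 + 9632.77×9 = 9320.57 + 86694.93 = 96015.5
ΣP(2001)Q(2001) = 198.31×39 + 9632.77×8 = 7734.09 + 77062.16 = 84796.25
L = 96015.5 / 84796.25 × 100 = 113.2308
Paasche component (current-period weights):
ΣP(2004)Q(2004) = 167.53×47 + 11907.00×9 = 7873.91 + 107163 = 115036.91
ΣP(2004)Q(2001) = 167.53×39 + 11907.00×8 = 6533.67 + 95256 = 101789.67
P = 115036.91 / 101789.67 × 100 = 113.0143
Fisher = √(L × P) = √(113.2308 × 113.0143) = 113.1225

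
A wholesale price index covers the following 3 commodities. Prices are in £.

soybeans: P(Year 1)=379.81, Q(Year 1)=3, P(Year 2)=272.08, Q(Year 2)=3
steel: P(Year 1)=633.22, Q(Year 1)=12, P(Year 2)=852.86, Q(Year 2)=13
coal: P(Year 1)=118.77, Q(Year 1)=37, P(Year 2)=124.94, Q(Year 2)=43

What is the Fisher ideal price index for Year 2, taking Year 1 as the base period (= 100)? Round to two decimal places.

Laspeyres component (base-period weights):
ΣP(Year 2)Q(Year 1) = 272.08×3 + 852.86×12 + 124.94×37 = 816.24 + 10234.32 + 4622.78 = 15673.34
ΣP(Year 1)Q(Year 1) = 379.81×3 + 633.22×12 + 118.77×37 = 1139.43 + 7598.64 + 4394.49 = 13132.56
L = 15673.34 / 13132.56 × 100 = 119.3472
Paasche component (current-period weights):
ΣP(Year 2)Q(Year 2) = 272.08×3 + 852.86×13 + 124.94×43 = 816.24 + 11087.18 + 5372.42 = 17275.84
ΣP(Year 1)Q(Year 2) = 379.81×3 + 633.22×13 + 118.77×43 = 1139.43 + 8231.86 + 5107.11 = 14478.4
P = 17275.84 / 14478.4 × 100 = 119.3215
Fisher = √(L × P) = √(119.3472 × 119.3215) = 119.3343

119.33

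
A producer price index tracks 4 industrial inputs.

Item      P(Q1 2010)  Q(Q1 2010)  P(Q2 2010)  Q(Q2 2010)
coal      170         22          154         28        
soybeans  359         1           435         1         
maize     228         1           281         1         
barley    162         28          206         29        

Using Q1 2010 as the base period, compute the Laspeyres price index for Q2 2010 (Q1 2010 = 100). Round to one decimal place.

111.4

Laspeyres price index uses base-period quantities as weights.
ΣP(Q2 2010)·Q(Q1 2010) = 154×22 + 435×1 + 281×1 + 206×28 = 3388 + 435 + 281 + 5768 = 9872
ΣP(Q1 2010)·Q(Q1 2010) = 170×22 + 359×1 + 228×1 + 162×28 = 3740 + 359 + 228 + 4536 = 8863
Index = 9872 / 8863 × 100 = 111.3844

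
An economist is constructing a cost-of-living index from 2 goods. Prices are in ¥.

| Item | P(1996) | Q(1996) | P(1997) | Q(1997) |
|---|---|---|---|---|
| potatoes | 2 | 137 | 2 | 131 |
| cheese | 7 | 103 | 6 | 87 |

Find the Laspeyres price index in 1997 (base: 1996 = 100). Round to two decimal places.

Laspeyres price index uses base-period quantities as weights.
ΣP(1997)·Q(1996) = 2×137 + 6×103 = 274 + 618 = 892
ΣP(1996)·Q(1996) = 2×137 + 7×103 = 274 + 721 = 995
Index = 892 / 995 × 100 = 89.6482

89.65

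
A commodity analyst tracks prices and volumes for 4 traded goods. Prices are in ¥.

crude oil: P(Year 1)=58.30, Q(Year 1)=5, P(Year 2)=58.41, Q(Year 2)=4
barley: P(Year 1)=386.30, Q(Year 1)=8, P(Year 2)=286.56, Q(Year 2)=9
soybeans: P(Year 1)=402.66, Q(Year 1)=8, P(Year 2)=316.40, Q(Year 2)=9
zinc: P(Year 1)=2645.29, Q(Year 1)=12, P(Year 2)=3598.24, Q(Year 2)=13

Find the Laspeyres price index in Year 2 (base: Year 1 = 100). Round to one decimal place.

125.9

Laspeyres price index uses base-period quantities as weights.
ΣP(Year 2)·Q(Year 1) = 58.41×5 + 286.56×8 + 316.40×8 + 3598.24×12 = 292.05 + 2292.48 + 2531.2 + 43178.88 = 48294.61
ΣP(Year 1)·Q(Year 1) = 58.30×5 + 386.30×8 + 402.66×8 + 2645.29×12 = 291.5 + 3090.4 + 3221.28 + 31743.48 = 38346.66
Index = 48294.61 / 38346.66 × 100 = 125.9422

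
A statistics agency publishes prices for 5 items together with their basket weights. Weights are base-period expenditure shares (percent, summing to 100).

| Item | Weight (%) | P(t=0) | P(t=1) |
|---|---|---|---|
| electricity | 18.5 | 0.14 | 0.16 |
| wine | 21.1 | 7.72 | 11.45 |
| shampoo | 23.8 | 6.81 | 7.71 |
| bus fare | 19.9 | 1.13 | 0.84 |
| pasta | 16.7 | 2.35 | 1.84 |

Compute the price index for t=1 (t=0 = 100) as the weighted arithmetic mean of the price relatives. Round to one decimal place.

107.3

electricity: 18.5 × (0.16/0.14) = 18.5 × 1.142857 = 21.1429
wine: 21.1 × (11.45/7.72) = 21.1 × 1.483161 = 31.2947
shampoo: 23.8 × (7.71/6.81) = 23.8 × 1.132159 = 26.9454
bus fare: 19.9 × (0.84/1.13) = 19.9 × 0.743363 = 14.7929
pasta: 16.7 × (1.84/2.35) = 16.7 × 0.782979 = 13.0757
Index = Σ wᵢ·(p₁ᵢ/p₀ᵢ) = 21.1429 + 31.2947 + 26.9454 + 14.7929 + 13.0757 = 107.2516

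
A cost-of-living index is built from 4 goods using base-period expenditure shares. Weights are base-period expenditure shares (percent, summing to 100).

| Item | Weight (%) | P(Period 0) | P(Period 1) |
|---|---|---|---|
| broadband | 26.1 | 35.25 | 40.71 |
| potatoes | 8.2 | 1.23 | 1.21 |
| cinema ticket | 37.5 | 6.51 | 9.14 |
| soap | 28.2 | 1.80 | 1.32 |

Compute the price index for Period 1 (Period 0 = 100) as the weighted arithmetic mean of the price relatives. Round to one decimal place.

111.5

broadband: 26.1 × (40.71/35.25) = 26.1 × 1.154894 = 30.1427
potatoes: 8.2 × (1.21/1.23) = 8.2 × 0.983740 = 8.0667
cinema ticket: 37.5 × (9.14/6.51) = 37.5 × 1.403994 = 52.6498
soap: 28.2 × (1.32/1.80) = 28.2 × 0.733333 = 20.6800
Index = Σ wᵢ·(p₁ᵢ/p₀ᵢ) = 30.1427 + 8.0667 + 52.6498 + 20.6800 = 111.5392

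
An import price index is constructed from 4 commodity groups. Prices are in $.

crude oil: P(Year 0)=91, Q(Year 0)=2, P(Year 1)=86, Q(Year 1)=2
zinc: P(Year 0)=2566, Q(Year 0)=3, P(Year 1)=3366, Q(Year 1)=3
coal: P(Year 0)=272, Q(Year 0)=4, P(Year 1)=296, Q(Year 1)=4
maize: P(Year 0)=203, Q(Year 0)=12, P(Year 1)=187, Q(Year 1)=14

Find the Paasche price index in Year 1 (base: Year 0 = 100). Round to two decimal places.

Paasche price index uses current-period quantities as weights.
ΣP(Year 1)·Q(Year 1) = 86×2 + 3366×3 + 296×4 + 187×14 = 172 + 10098 + 1184 + 2618 = 14072
ΣP(Year 0)·Q(Year 1) = 91×2 + 2566×3 + 272×4 + 203×14 = 182 + 7698 + 1088 + 2842 = 11810
Index = 14072 / 11810 × 100 = 119.1533

119.15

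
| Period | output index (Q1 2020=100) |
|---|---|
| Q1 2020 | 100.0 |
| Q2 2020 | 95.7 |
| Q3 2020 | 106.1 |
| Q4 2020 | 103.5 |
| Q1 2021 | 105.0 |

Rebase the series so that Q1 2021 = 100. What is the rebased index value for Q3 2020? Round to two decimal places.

Rebased(Q3 2020) = 106.1 / 105.0 × 100 = 101.0476

101.05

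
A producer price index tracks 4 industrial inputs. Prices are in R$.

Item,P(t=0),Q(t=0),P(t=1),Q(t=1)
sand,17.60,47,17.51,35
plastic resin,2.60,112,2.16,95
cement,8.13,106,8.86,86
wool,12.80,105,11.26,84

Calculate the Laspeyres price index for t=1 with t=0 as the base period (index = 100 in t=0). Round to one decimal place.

95.9

Laspeyres price index uses base-period quantities as weights.
ΣP(t=1)·Q(t=0) = 17.51×47 + 2.16×112 + 8.86×106 + 11.26×105 = 822.97 + 241.92 + 939.16 + 1182.3 = 3186.35
ΣP(t=0)·Q(t=0) = 17.60×47 + 2.60×112 + 8.13×106 + 12.80×105 = 827.2 + 291.2 + 861.78 + 1344 = 3324.18
Index = 3186.35 / 3324.18 × 100 = 95.8537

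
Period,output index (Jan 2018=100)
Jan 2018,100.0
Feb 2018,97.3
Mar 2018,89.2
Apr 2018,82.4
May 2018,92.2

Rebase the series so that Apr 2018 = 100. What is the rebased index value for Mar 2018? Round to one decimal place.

108.3

Rebased(Mar 2018) = 89.2 / 82.4 × 100 = 108.2524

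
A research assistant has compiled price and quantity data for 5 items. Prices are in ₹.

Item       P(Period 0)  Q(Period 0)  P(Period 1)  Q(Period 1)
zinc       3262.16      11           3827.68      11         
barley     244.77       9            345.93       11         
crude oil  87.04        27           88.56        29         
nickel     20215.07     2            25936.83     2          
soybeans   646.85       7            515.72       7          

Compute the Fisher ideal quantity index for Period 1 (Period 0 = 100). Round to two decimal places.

Laspeyres component (base-period weights):
ΣP(Period 0)Q(Period 1) = 3262.16×11 + 244.77×11 + 87.04×29 + 20215.07×2 + 646.85×7 = 35883.76 + 2692.47 + 2524.16 + 40430.14 + 4527.95 = 86058.48
ΣP(Period 0)Q(Period 0) = 3262.16×11 + 244.77×9 + 87.04×27 + 20215.07×2 + 646.85×7 = 35883.76 + 2202.93 + 2350.08 + 40430.14 + 4527.95 = 85394.86
L = 86058.48 / 85394.86 × 100 = 100.7771
Paasche component (current-period weights):
ΣP(Period 1)Q(Period 1) = 3827.68×11 + 345.93×11 + 88.56×29 + 25936.83×2 + 515.72×7 = 42104.48 + 3805.23 + 2568.24 + 51873.66 + 3610.04 = 103961.65
ΣP(Period 1)Q(Period 0) = 3827.68×11 + 345.93×9 + 88.56×27 + 25936.83×2 + 515.72×7 = 42104.48 + 3113.37 + 2391.12 + 51873.66 + 3610.04 = 103092.67
P = 103961.65 / 103092.67 × 100 = 100.8429
Fisher = √(L × P) = √(100.7771 × 100.8429) = 100.8100

100.81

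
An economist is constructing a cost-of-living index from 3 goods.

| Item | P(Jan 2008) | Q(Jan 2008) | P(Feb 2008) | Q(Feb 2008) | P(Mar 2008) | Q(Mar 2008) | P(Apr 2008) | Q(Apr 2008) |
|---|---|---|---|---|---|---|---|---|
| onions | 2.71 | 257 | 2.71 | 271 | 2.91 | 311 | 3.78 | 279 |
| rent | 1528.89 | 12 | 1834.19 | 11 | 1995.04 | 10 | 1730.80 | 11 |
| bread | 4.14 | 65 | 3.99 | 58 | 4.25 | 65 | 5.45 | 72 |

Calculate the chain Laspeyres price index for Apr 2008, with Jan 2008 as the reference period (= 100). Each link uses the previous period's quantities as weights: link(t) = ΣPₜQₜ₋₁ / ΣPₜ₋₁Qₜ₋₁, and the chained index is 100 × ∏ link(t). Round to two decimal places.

115.23

Link Jan 2008→Feb 2008:
ΣP(Feb 2008)Q(Jan 2008) = 2.71×257 + 1834.19×12 + 3.99×65 = 696.47 + 22010.28 + 259.35 = 22966.1
ΣP(Jan 2008)Q(Jan 2008) = 2.71×257 + 1528.89×12 + 4.14×65 = 696.47 + 18346.68 + 269.1 = 19312.25
link = 22966.1/19312.25 = 1.189199
Link Feb 2008→Mar 2008:
ΣP(Mar 2008)Q(Feb 2008) = 2.91×271 + 1995.04×11 + 4.25×58 = 788.61 + 21945.44 + 246.5 = 22980.55
ΣP(Feb 2008)Q(Feb 2008) = 2.71×271 + 1834.19×11 + 3.99×58 = 734.41 + 20176.09 + 231.42 = 21141.92
link = 22980.55/21141.92 = 1.086966
Link Mar 2008→Apr 2008:
ΣP(Apr 2008)Q(Mar 2008) = 3.78×311 + 1730.80×10 + 5.45×65 = 1175.58 + 17308 + 354.25 = 18837.83
ΣP(Mar 2008)Q(Mar 2008) = 2.91×311 + 1995.04×10 + 4.25×65 = 905.01 + 19950.4 + 276.25 = 21131.66
link = 18837.83/21131.66 = 0.891451
Chained index = 100 × 1.189199 × 1.086966 × 0.891451 = 115.2305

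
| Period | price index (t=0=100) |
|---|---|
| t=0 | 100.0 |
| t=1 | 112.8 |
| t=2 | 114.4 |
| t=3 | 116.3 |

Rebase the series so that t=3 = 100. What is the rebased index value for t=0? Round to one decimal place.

86.0

Rebased(t=0) = 100.0 / 116.3 × 100 = 85.9845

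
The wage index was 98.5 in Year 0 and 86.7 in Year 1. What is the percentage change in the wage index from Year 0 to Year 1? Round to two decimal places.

-11.98%

Change = (86.7 − 98.5) / 98.5 × 100
       = -11.8 / 98.5 × 100 = -11.9797%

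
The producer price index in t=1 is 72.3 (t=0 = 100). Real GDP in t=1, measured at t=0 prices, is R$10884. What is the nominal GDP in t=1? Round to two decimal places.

Nominal = Real × (Index/100) = 10884 × (72.3/100)
        = 10884 × 0.723 = 7869.1320

7869.13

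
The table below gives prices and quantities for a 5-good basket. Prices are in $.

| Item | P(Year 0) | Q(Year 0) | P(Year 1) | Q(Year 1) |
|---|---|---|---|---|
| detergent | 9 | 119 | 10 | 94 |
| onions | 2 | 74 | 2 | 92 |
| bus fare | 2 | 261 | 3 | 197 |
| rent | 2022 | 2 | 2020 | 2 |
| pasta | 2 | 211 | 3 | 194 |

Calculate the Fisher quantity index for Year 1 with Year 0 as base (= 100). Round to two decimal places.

93.81

Laspeyres component (base-period weights):
ΣP(Year 0)Q(Year 1) = 9×94 + 2×92 + 2×197 + 2022×2 + 2×194 = 846 + 184 + 394 + 4044 + 388 = 5856
ΣP(Year 0)Q(Year 0) = 9×119 + 2×74 + 2×261 + 2022×2 + 2×211 = 1071 + 148 + 522 + 4044 + 422 = 6207
L = 5856 / 6207 × 100 = 94.3451
Paasche component (current-period weights):
ΣP(Year 1)Q(Year 1) = 10×94 + 2×92 + 3×197 + 2020×2 + 3×194 = 940 + 184 + 591 + 4040 + 582 = 6337
ΣP(Year 1)Q(Year 0) = 10×119 + 2×74 + 3×261 + 2020×2 + 3×211 = 1190 + 148 + 783 + 4040 + 633 = 6794
P = 6337 / 6794 × 100 = 93.2735
Fisher = √(L × P) = √(94.3451 × 93.2735) = 93.8078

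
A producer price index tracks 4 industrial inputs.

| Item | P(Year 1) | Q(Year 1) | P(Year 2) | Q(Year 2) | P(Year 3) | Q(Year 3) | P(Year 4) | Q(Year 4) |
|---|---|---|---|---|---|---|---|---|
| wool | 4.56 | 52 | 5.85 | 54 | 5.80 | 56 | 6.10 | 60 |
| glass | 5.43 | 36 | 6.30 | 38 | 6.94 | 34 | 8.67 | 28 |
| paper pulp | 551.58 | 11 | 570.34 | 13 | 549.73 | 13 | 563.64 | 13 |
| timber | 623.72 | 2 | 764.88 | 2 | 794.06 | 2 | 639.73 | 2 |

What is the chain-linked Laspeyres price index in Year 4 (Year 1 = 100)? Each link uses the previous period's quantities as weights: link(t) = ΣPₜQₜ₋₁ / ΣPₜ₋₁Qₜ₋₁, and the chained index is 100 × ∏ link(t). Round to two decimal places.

Link Year 1→Year 2:
ΣP(Year 2)Q(Year 1) = 5.85×52 + 6.30×36 + 570.34×11 + 764.88×2 = 304.2 + 226.8 + 6273.74 + 1529.76 = 8334.5
ΣP(Year 1)Q(Year 1) = 4.56×52 + 5.43×36 + 551.58×11 + 623.72×2 = 237.12 + 195.48 + 6067.38 + 1247.44 = 7747.42
link = 8334.5/7747.42 = 1.075777
Link Year 2→Year 3:
ΣP(Year 3)Q(Year 2) = 5.80×54 + 6.94×38 + 549.73×13 + 794.06×2 = 313.2 + 263.72 + 7146.49 + 1588.12 = 9311.53
ΣP(Year 2)Q(Year 2) = 5.85×54 + 6.30×38 + 570.34×13 + 764.88×2 = 315.9 + 239.4 + 7414.42 + 1529.76 = 9499.48
link = 9311.53/9499.48 = 0.980215
Link Year 3→Year 4:
ΣP(Year 4)Q(Year 3) = 6.10×56 + 8.67×34 + 563.64×13 + 639.73×2 = 341.6 + 294.78 + 7327.32 + 1279.46 = 9243.16
ΣP(Year 3)Q(Year 3) = 5.80×56 + 6.94×34 + 549.73×13 + 794.06×2 = 324.8 + 235.96 + 7146.49 + 1588.12 = 9295.37
link = 9243.16/9295.37 = 0.994383
Chained index = 100 × 1.075777 × 0.980215 × 0.994383 = 104.8570

104.86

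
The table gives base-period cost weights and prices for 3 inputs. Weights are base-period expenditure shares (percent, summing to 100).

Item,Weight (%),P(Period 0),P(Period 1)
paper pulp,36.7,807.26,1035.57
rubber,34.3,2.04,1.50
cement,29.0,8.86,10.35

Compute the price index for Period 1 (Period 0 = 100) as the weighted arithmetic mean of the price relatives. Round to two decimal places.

paper pulp: 36.7 × (1035.57/807.26) = 36.7 × 1.282821 = 47.0795
rubber: 34.3 × (1.50/2.04) = 34.3 × 0.735294 = 25.2206
cement: 29.0 × (10.35/8.86) = 29.0 × 1.168172 = 33.8770
Index = Σ wᵢ·(p₁ᵢ/p₀ᵢ) = 47.0795 + 25.2206 + 33.8770 = 106.1771

106.18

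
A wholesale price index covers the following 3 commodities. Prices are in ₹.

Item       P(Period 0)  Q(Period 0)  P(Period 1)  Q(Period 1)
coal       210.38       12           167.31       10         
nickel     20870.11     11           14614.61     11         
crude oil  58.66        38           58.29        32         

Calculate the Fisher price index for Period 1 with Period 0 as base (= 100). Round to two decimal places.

70.38

Laspeyres component (base-period weights):
ΣP(Period 1)Q(Period 0) = 167.31×12 + 14614.61×11 + 58.29×38 = 2007.72 + 160760.71 + 2215.02 = 164983.45
ΣP(Period 0)Q(Period 0) = 210.38×12 + 20870.11×11 + 58.66×38 = 2524.56 + 229571.21 + 2229.08 = 234324.85
L = 164983.45 / 234324.85 × 100 = 70.4080
Paasche component (current-period weights):
ΣP(Period 1)Q(Period 1) = 167.31×10 + 14614.61×11 + 58.29×32 = 1673.1 + 160760.71 + 1865.28 = 164299.09
ΣP(Period 0)Q(Period 1) = 210.38×10 + 20870.11×11 + 58.66×32 = 2103.8 + 229571.21 + 1877.12 = 233552.13
P = 164299.09 / 233552.13 × 100 = 70.3479
Fisher = √(L × P) = √(70.4080 × 70.3479) = 70.3780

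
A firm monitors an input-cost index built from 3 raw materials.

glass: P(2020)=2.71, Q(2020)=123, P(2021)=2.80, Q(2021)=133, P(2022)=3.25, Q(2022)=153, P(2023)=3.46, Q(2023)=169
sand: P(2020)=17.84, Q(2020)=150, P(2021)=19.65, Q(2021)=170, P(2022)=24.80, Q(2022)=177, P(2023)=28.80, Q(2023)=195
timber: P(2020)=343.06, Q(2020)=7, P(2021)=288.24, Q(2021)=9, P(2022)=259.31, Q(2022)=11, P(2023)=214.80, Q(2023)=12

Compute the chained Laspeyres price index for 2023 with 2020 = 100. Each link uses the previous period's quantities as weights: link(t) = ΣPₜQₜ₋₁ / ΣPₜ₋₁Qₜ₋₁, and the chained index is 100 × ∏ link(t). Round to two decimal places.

Link 2020→2021:
ΣP(2021)Q(2020) = 2.80×123 + 19.65×150 + 288.24×7 = 344.4 + 2947.5 + 2017.68 = 5309.58
ΣP(2020)Q(2020) = 2.71×123 + 17.84×150 + 343.06×7 = 333.33 + 2676 + 2401.42 = 5410.75
link = 5309.58/5410.75 = 0.981302
Link 2021→2022:
ΣP(2022)Q(2021) = 3.25×133 + 24.80×170 + 259.31×9 = 432.25 + 4216 + 2333.79 = 6982.04
ΣP(2021)Q(2021) = 2.80×133 + 19.65×170 + 288.24×9 = 372.4 + 3340.5 + 2594.16 = 6307.06
link = 6982.04/6307.06 = 1.107020
Link 2022→2023:
ΣP(2023)Q(2022) = 3.46×153 + 28.80×177 + 214.80×11 = 529.38 + 5097.6 + 2362.8 = 7989.78
ΣP(2022)Q(2022) = 3.25×153 + 24.80×177 + 259.31×11 = 497.25 + 4389.6 + 2852.41 = 7739.26
link = 7989.78/7739.26 = 1.032370
Chained index = 100 × 0.981302 × 1.107020 × 1.032370 = 112.1485

112.15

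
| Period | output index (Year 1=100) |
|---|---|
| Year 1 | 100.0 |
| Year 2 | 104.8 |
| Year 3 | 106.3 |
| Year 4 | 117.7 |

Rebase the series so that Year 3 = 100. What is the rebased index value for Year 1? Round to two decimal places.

Rebased(Year 1) = 100.0 / 106.3 × 100 = 94.0734

94.07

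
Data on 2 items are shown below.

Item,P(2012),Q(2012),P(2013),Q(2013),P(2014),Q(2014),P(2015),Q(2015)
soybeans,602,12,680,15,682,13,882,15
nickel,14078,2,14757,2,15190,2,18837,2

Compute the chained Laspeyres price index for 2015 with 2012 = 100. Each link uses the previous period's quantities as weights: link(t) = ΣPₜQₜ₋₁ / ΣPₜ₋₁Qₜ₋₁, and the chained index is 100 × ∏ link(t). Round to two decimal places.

Link 2012→2013:
ΣP(2013)Q(2012) = 680×12 + 14757×2 = 8160 + 29514 = 37674
ΣP(2012)Q(2012) = 602×12 + 14078×2 = 7224 + 28156 = 35380
link = 37674/35380 = 1.064839
Link 2013→2014:
ΣP(2014)Q(2013) = 682×15 + 15190×2 = 10230 + 30380 = 40610
ΣP(2013)Q(2013) = 680×15 + 14757×2 = 10200 + 29514 = 39714
link = 40610/39714 = 1.022561
Link 2014→2015:
ΣP(2015)Q(2014) = 882×13 + 18837×2 = 11466 + 37674 = 49140
ΣP(2014)Q(2014) = 682×13 + 15190×2 = 8866 + 30380 = 39246
link = 49140/39246 = 1.252102
Chained index = 100 × 1.064839 × 1.022561 × 1.252102 = 136.3368

136.34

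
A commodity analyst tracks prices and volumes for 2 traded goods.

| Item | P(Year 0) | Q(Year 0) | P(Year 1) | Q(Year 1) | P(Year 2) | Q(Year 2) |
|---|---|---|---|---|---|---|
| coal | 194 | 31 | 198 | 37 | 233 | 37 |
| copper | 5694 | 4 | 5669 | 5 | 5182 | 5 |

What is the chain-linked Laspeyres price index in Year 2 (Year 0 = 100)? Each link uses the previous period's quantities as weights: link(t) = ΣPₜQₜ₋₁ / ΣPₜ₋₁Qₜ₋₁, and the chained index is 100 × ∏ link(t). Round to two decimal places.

96.88

Link Year 0→Year 1:
ΣP(Year 1)Q(Year 0) = 198×31 + 5669×4 = 6138 + 22676 = 28814
ΣP(Year 0)Q(Year 0) = 194×31 + 5694×4 = 6014 + 22776 = 28790
link = 28814/28790 = 1.000834
Link Year 1→Year 2:
ΣP(Year 2)Q(Year 1) = 233×37 + 5182×5 = 8621 + 25910 = 34531
ΣP(Year 1)Q(Year 1) = 198×37 + 5669×5 = 7326 + 28345 = 35671
link = 34531/35671 = 0.968041
Chained index = 100 × 1.000834 × 0.968041 = 96.8848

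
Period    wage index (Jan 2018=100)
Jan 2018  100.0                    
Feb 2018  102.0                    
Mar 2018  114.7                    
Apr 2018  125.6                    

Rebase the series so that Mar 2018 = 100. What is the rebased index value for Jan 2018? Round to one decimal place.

Rebased(Jan 2018) = 100.0 / 114.7 × 100 = 87.1840

87.2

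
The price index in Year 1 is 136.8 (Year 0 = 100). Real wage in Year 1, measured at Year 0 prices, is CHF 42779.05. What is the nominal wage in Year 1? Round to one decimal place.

58521.7

Nominal = Real × (Index/100) = 42779.05 × (136.8/100)
        = 42779.05 × 1.368 = 58521.7404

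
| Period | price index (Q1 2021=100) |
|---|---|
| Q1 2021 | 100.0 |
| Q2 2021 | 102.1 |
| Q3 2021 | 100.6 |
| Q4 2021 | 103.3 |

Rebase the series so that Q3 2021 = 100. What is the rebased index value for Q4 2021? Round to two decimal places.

102.68

Rebased(Q4 2021) = 103.3 / 100.6 × 100 = 102.6839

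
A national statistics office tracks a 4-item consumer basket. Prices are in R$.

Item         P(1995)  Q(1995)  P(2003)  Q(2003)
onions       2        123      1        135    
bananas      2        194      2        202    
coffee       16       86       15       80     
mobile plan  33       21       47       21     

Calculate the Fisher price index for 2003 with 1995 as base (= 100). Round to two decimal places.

103.06

Laspeyres component (base-period weights):
ΣP(2003)Q(1995) = 1×123 + 2×194 + 15×86 + 47×21 = 123 + 388 + 1290 + 987 = 2788
ΣP(1995)Q(1995) = 2×123 + 2×194 + 16×86 + 33×21 = 246 + 388 + 1376 + 693 = 2703
L = 2788 / 2703 × 100 = 103.1447
Paasche component (current-period weights):
ΣP(2003)Q(2003) = 1×135 + 2×202 + 15×80 + 47×21 = 135 + 404 + 1200 + 987 = 2726
ΣP(1995)Q(2003) = 2×135 + 2×202 + 16×80 + 33×21 = 270 + 404 + 1280 + 693 = 2647
P = 2726 / 2647 × 100 = 102.9845
Fisher = √(L × P) = √(103.1447 × 102.9845) = 103.0646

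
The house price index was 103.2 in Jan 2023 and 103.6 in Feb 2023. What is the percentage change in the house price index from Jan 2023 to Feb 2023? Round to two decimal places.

0.39%

Change = (103.6 − 103.2) / 103.2 × 100
       = 0.4 / 103.2 × 100 = 0.3876%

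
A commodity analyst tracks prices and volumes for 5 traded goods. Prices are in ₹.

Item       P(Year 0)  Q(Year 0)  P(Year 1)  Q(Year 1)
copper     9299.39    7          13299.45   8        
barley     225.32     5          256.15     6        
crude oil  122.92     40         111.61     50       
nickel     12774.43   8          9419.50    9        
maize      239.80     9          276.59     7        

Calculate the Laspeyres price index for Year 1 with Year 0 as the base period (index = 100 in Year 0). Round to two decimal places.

Laspeyres price index uses base-period quantities as weights.
ΣP(Year 1)·Q(Year 0) = 13299.45×7 + 256.15×5 + 111.61×40 + 9419.50×8 + 276.59×9 = 93096.15 + 1280.75 + 4464.4 + 75356 + 2489.31 = 176686.61
ΣP(Year 0)·Q(Year 0) = 9299.39×7 + 225.32×5 + 122.92×40 + 12774.43×8 + 239.80×9 = 65095.73 + 1126.6 + 4916.8 + 102195.44 + 2158.2 = 175492.77
Index = 176686.61 / 175492.77 × 100 = 100.6803

100.68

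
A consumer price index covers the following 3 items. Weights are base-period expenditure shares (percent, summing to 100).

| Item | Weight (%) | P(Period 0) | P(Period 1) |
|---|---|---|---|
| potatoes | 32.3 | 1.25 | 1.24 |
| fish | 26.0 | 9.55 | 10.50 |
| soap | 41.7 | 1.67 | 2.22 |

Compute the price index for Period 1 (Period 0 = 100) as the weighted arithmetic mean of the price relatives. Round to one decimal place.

116.1

potatoes: 32.3 × (1.24/1.25) = 32.3 × 0.992000 = 32.0416
fish: 26.0 × (10.50/9.55) = 26.0 × 1.099476 = 28.5864
soap: 41.7 × (2.22/1.67) = 41.7 × 1.329341 = 55.4335
Index = Σ wᵢ·(p₁ᵢ/p₀ᵢ) = 32.0416 + 28.5864 + 55.4335 = 116.0615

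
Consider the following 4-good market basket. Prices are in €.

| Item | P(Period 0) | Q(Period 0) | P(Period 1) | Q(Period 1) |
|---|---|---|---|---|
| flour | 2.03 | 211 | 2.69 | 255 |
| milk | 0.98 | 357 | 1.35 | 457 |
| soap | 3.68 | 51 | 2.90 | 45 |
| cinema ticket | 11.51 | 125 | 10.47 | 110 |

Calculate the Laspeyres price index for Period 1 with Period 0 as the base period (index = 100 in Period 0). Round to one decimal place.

104.2

Laspeyres price index uses base-period quantities as weights.
ΣP(Period 1)·Q(Period 0) = 2.69×211 + 1.35×357 + 2.90×51 + 10.47×125 = 567.59 + 481.95 + 147.9 + 1308.75 = 2506.19
ΣP(Period 0)·Q(Period 0) = 2.03×211 + 0.98×357 + 3.68×51 + 11.51×125 = 428.33 + 349.86 + 187.68 + 1438.75 = 2404.62
Index = 2506.19 / 2404.62 × 100 = 104.2240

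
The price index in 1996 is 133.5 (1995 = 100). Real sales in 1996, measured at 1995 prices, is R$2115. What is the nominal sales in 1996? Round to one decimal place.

Nominal = Real × (Index/100) = 2115 × (133.5/100)
        = 2115 × 1.335 = 2823.5250

2823.5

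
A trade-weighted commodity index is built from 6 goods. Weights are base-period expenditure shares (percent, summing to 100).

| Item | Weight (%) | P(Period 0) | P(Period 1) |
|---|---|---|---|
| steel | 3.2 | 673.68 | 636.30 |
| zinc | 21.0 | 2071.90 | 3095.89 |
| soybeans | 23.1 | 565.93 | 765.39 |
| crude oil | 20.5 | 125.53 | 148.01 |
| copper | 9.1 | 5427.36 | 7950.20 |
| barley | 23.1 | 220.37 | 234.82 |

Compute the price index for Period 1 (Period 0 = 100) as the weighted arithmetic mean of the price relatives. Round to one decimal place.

127.8

steel: 3.2 × (636.30/673.68) = 3.2 × 0.944514 = 3.0224
zinc: 21.0 × (3095.89/2071.90) = 21.0 × 1.494228 = 31.3788
soybeans: 23.1 × (765.39/565.93) = 23.1 × 1.352446 = 31.2415
crude oil: 20.5 × (148.01/125.53) = 20.5 × 1.179081 = 24.1712
copper: 9.1 × (7950.20/5427.36) = 9.1 × 1.464837 = 13.3300
barley: 23.1 × (234.82/220.37) = 23.1 × 1.065572 = 24.6147
Index = Σ wᵢ·(p₁ᵢ/p₀ᵢ) = 3.0224 + 31.3788 + 31.2415 + 24.1712 + 13.3300 + 24.6147 = 127.7586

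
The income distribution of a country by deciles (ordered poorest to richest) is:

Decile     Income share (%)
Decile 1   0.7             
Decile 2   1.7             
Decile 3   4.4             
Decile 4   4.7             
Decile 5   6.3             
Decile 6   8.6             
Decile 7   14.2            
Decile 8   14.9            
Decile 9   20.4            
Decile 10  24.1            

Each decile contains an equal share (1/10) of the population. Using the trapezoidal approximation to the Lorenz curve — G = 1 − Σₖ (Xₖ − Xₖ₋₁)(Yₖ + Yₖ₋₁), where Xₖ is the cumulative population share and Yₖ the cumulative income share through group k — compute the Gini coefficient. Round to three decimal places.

Cumulative income shares Yₖ: 0.0070, 0.0240, 0.0680, 0.1150, 0.1780, 0.2640, 0.4060, 0.5550, 0.7590, 1.0000
Σ (Xₖ−Xₖ₋₁)(Yₖ+Yₖ₋₁) = (1/10)(0.0070+0.0000) + (1/10)(0.0240+0.0070) + (1/10)(0.0680+0.0240) + (1/10)(0.1150+0.0680) + (1/10)(0.1780+0.1150) + (1/10)(0.2640+0.1780) + (1/10)(0.4060+0.2640) + (1/10)(0.5550+0.4060) + (1/10)(0.7590+0.5550) + (1/10)(1.0000+0.7590)
  = 0.0007 + 0.0031 + 0.0092 + 0.0183 + 0.0293 + 0.0442 + 0.0670 + 0.0961 + 0.1314 + 0.1759 = 0.5752
G = 1 − 0.5752 = 0.4248

0.425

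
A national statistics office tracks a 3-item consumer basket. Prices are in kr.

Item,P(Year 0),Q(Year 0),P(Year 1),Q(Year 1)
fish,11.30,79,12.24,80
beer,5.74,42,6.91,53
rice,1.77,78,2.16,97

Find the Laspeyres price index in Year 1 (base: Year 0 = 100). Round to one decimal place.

Laspeyres price index uses base-period quantities as weights.
ΣP(Year 1)·Q(Year 0) = 12.24×79 + 6.91×42 + 2.16×78 = 966.96 + 290.22 + 168.48 = 1425.66
ΣP(Year 0)·Q(Year 0) = 11.30×79 + 5.74×42 + 1.77×78 = 892.7 + 241.08 + 138.06 = 1271.84
Index = 1425.66 / 1271.84 × 100 = 112.0943

112.1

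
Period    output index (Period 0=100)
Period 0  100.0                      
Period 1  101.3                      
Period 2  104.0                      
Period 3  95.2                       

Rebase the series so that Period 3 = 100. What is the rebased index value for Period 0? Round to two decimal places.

105.04

Rebased(Period 0) = 100.0 / 95.2 × 100 = 105.0420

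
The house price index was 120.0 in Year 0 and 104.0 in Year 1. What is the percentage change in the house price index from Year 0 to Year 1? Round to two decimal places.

Change = (104.0 − 120.0) / 120.0 × 100
       = -16.0 / 120.0 × 100 = -13.3333%

-13.33%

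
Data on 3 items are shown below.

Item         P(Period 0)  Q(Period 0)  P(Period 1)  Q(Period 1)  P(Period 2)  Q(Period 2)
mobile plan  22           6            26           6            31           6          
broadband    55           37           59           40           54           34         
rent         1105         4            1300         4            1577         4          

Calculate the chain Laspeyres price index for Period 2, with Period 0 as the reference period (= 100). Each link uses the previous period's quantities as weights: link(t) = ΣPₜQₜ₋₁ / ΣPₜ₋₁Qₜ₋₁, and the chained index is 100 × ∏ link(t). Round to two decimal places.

Link Period 0→Period 1:
ΣP(Period 1)Q(Period 0) = 26×6 + 59×37 + 1300×4 = 156 + 2183 + 5200 = 7539
ΣP(Period 0)Q(Period 0) = 22×6 + 55×37 + 1105×4 = 132 + 2035 + 4420 = 6587
link = 7539/6587 = 1.144527
Link Period 1→Period 2:
ΣP(Period 2)Q(Period 1) = 31×6 + 54×40 + 1577×4 = 186 + 2160 + 6308 = 8654
ΣP(Period 1)Q(Period 1) = 26×6 + 59×40 + 1300×4 = 156 + 2360 + 5200 = 7716
link = 8654/7716 = 1.121566
Chained index = 100 × 1.144527 × 1.121566 = 128.3662

128.37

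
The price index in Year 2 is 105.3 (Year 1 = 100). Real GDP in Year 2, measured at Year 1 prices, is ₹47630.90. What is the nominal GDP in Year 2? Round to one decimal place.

50155.3

Nominal = Real × (Index/100) = 47630.90 × (105.3/100)
        = 47630.90 × 1.053 = 50155.3377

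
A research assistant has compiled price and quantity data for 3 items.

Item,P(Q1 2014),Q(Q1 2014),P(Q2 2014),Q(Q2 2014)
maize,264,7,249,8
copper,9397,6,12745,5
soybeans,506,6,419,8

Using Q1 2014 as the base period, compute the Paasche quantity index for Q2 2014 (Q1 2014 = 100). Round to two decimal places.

Paasche quantity index uses current-period prices as weights.
ΣP(Q2 2014)·Q(Q2 2014) = 249×8 + 12745×5 + 419×8 = 1992 + 63725 + 3352 = 69069
ΣP(Q2 2014)·Q(Q1 2014) = 249×7 + 12745×6 + 419×6 = 1743 + 76470 + 2514 = 80727
Index = 69069 / 80727 × 100 = 85.5587

85.56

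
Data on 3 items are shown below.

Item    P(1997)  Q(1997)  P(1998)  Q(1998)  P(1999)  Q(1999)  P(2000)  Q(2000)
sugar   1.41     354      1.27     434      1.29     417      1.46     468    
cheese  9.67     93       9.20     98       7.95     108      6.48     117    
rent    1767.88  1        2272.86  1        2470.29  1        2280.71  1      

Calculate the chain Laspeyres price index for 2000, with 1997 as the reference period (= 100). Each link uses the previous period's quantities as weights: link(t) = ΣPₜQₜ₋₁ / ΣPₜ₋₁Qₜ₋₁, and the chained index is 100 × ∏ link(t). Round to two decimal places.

107.25

Link 1997→1998:
ΣP(1998)Q(1997) = 1.27×354 + 9.20×93 + 2272.86×1 = 449.58 + 855.6 + 2272.86 = 3578.04
ΣP(1997)Q(1997) = 1.41×354 + 9.67×93 + 1767.88×1 = 499.14 + 899.31 + 1767.88 = 3166.33
link = 3578.04/3166.33 = 1.130028
Link 1998→1999:
ΣP(1999)Q(1998) = 1.29×434 + 7.95×98 + 2470.29×1 = 559.86 + 779.1 + 2470.29 = 3809.25
ΣP(1998)Q(1998) = 1.27×434 + 9.20×98 + 2272.86×1 = 551.18 + 901.6 + 2272.86 = 3725.64
link = 3809.25/3725.64 = 1.022442
Link 1999→2000:
ΣP(2000)Q(1999) = 1.46×417 + 6.48×108 + 2280.71×1 = 608.82 + 699.84 + 2280.71 = 3589.37
ΣP(1999)Q(1999) = 1.29×417 + 7.95×108 + 2470.29×1 = 537.93 + 858.6 + 2470.29 = 3866.82
link = 3589.37/3866.82 = 0.928249
Chained index = 100 × 1.130028 × 1.022442 × 0.928249 = 107.2487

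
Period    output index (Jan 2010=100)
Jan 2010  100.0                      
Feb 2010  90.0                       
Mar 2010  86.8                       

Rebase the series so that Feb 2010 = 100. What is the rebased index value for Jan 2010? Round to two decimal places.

Rebased(Jan 2010) = 100.0 / 90.0 × 100 = 111.1111

111.11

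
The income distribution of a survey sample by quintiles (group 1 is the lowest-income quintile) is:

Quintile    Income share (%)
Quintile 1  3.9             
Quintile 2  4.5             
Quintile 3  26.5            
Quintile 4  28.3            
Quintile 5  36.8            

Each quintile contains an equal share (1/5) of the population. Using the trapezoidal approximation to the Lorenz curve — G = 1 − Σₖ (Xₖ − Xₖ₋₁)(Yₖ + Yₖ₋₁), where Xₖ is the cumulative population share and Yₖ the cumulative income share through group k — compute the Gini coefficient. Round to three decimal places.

Cumulative income shares Yₖ: 0.0390, 0.0840, 0.3490, 0.6320, 1.0000
Σ (Xₖ−Xₖ₋₁)(Yₖ+Yₖ₋₁) = (1/5)(0.0390+0.0000) + (1/5)(0.0840+0.0390) + (1/5)(0.3490+0.0840) + (1/5)(0.6320+0.3490) + (1/5)(1.0000+0.6320)
  = 0.0078 + 0.0246 + 0.0866 + 0.1962 + 0.3264 = 0.6416
G = 1 − 0.6416 = 0.3584

0.358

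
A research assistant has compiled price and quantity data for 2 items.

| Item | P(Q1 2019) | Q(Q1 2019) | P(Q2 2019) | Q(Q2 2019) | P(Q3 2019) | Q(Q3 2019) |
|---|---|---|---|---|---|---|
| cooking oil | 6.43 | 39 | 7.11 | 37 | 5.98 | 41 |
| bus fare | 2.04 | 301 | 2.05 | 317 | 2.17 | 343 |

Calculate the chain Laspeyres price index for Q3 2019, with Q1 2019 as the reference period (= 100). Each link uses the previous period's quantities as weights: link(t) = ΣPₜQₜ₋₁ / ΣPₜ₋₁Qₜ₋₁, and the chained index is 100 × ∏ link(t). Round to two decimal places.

Link Q1 2019→Q2 2019:
ΣP(Q2 2019)Q(Q1 2019) = 7.11×39 + 2.05×301 = 277.29 + 617.05 = 894.34
ΣP(Q1 2019)Q(Q1 2019) = 6.43×39 + 2.04×301 = 250.77 + 614.04 = 864.81
link = 894.34/864.81 = 1.034146
Link Q2 2019→Q3 2019:
ΣP(Q3 2019)Q(Q2 2019) = 5.98×37 + 2.17×317 = 221.26 + 687.89 = 909.15
ΣP(Q2 2019)Q(Q2 2019) = 7.11×37 + 2.05×317 = 263.07 + 649.85 = 912.92
link = 909.15/912.92 = 0.995870
Chained index = 100 × 1.034146 × 0.995870 = 102.9876

102.99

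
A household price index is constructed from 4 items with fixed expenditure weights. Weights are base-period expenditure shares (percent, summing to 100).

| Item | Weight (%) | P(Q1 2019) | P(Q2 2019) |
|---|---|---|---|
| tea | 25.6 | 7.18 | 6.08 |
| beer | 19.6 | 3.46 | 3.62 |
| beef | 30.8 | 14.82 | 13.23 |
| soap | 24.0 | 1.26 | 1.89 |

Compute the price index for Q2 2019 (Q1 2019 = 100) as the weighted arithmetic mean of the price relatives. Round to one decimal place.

tea: 25.6 × (6.08/7.18) = 25.6 × 0.846797 = 21.6780
beer: 19.6 × (3.62/3.46) = 19.6 × 1.046243 = 20.5064
beef: 30.8 × (13.23/14.82) = 30.8 × 0.892713 = 27.4955
soap: 24.0 × (1.89/1.26) = 24.0 × 1.500000 = 36.0000
Index = Σ wᵢ·(p₁ᵢ/p₀ᵢ) = 21.6780 + 20.5064 + 27.4955 + 36.0000 = 105.6799

105.7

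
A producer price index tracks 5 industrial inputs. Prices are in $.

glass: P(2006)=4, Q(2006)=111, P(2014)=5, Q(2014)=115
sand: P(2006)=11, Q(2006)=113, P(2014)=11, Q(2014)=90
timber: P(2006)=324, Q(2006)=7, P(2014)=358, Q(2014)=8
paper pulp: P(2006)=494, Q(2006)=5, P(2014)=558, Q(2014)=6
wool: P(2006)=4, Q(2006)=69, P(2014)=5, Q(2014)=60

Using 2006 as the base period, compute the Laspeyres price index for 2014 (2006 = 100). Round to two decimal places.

111.01

Laspeyres price index uses base-period quantities as weights.
ΣP(2014)·Q(2006) = 5×111 + 11×113 + 358×7 + 558×5 + 5×69 = 555 + 1243 + 2506 + 2790 + 345 = 7439
ΣP(2006)·Q(2006) = 4×111 + 11×113 + 324×7 + 494×5 + 4×69 = 444 + 1243 + 2268 + 2470 + 276 = 6701
Index = 7439 / 6701 × 100 = 111.0133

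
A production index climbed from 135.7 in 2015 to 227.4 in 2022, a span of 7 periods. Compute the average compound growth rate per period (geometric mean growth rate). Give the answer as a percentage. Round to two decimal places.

Growth factor = (227.4/135.7)^(1/7) = (1.675755)^(1/7) = 1.076540
Growth rate = 1.076540 − 1 = 0.076540 = 7.6540%

7.65%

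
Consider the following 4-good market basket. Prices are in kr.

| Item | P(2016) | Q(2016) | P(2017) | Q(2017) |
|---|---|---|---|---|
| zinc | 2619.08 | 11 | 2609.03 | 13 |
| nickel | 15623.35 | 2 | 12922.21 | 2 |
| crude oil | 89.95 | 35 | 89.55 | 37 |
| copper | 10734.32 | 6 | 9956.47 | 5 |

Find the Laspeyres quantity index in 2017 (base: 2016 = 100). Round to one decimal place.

Laspeyres quantity index uses base-period prices as weights.
ΣP(2016)·Q(2017) = 2619.08×13 + 15623.35×2 + 89.95×37 + 10734.32×5 = 34048.04 + 31246.7 + 3328.15 + 53671.6 = 122294.49
ΣP(2016)·Q(2016) = 2619.08×11 + 15623.35×2 + 89.95×35 + 10734.32×6 = 28809.88 + 31246.7 + 3148.25 + 64405.92 = 127610.75
Index = 122294.49 / 127610.75 × 100 = 95.8340

95.8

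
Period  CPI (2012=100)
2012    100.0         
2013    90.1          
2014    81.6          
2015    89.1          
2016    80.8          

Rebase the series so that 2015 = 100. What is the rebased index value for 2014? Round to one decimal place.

Rebased(2014) = 81.6 / 89.1 × 100 = 91.5825

91.6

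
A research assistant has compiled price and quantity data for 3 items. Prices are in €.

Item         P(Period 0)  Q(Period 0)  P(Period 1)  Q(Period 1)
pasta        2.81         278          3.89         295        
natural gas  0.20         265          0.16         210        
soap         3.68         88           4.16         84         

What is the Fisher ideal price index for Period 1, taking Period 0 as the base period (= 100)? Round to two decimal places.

129.18

Laspeyres component (base-period weights):
ΣP(Period 1)Q(Period 0) = 3.89×278 + 0.16×265 + 4.16×88 = 1081.42 + 42.4 + 366.08 = 1489.9
ΣP(Period 0)Q(Period 0) = 2.81×278 + 0.20×265 + 3.68×88 = 781.18 + 53 + 323.84 = 1158.02
L = 1489.9 / 1158.02 × 100 = 128.6593
Paasche component (current-period weights):
ΣP(Period 1)Q(Period 1) = 3.89×295 + 0.16×210 + 4.16×84 = 1147.55 + 33.6 + 349.44 = 1530.59
ΣP(Period 0)Q(Period 1) = 2.81×295 + 0.20×210 + 3.68×84 = 828.95 + 42 + 309.12 = 1180.07
P = 1530.59 / 1180.07 × 100 = 129.7033
Fisher = √(L × P) = √(128.6593 × 129.7033) = 129.1802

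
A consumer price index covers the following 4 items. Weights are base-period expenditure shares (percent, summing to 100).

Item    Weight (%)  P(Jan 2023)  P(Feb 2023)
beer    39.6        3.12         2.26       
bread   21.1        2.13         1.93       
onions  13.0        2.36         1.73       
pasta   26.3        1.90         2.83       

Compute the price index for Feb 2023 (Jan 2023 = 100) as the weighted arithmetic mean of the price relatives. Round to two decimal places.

beer: 39.6 × (2.26/3.12) = 39.6 × 0.724359 = 28.6846
bread: 21.1 × (1.93/2.13) = 21.1 × 0.906103 = 19.1188
onions: 13.0 × (1.73/2.36) = 13.0 × 0.733051 = 9.5297
pasta: 26.3 × (2.83/1.90) = 26.3 × 1.489474 = 39.1732
Index = Σ wᵢ·(p₁ᵢ/p₀ᵢ) = 28.6846 + 19.1188 + 9.5297 + 39.1732 = 96.5062

96.51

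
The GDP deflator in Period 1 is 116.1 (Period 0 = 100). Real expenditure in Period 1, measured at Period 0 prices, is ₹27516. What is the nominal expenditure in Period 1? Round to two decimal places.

31946.08

Nominal = Real × (Index/100) = 27516 × (116.1/100)
        = 27516 × 1.161 = 31946.0760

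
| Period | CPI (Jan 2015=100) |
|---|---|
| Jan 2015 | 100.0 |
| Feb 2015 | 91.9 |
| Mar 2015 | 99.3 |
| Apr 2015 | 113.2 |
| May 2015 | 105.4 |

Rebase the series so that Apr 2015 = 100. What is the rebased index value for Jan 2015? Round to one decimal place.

Rebased(Jan 2015) = 100.0 / 113.2 × 100 = 88.3392

88.3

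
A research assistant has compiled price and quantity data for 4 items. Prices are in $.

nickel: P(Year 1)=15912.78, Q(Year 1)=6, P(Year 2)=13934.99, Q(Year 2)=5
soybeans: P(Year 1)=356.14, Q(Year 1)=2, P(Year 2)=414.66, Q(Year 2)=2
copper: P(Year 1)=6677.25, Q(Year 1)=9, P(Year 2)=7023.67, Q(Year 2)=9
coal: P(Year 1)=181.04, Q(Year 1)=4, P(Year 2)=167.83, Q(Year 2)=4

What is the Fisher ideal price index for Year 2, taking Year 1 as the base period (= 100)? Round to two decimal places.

Laspeyres component (base-period weights):
ΣP(Year 2)Q(Year 1) = 13934.99×6 + 414.66×2 + 7023.67×9 + 167.83×4 = 83609.94 + 829.32 + 63213.03 + 671.32 = 148323.61
ΣP(Year 1)Q(Year 1) = 15912.78×6 + 356.14×2 + 6677.25×9 + 181.04×4 = 95476.68 + 712.28 + 60095.25 + 724.16 = 157008.37
L = 148323.61 / 157008.37 × 100 = 94.4686
Paasche component (current-period weights):
ΣP(Year 2)Q(Year 2) = 13934.99×5 + 414.66×2 + 7023.67×9 + 167.83×4 = 69674.95 + 829.32 + 63213.03 + 671.32 = 134388.62
ΣP(Year 1)Q(Year 2) = 15912.78×5 + 356.14×2 + 6677.25×9 + 181.04×4 = 79563.9 + 712.28 + 60095.25 + 724.16 = 141095.59
P = 134388.62 / 141095.59 × 100 = 95.2465
Fisher = √(L × P) = √(94.4686 × 95.2465) = 94.8568

94.86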